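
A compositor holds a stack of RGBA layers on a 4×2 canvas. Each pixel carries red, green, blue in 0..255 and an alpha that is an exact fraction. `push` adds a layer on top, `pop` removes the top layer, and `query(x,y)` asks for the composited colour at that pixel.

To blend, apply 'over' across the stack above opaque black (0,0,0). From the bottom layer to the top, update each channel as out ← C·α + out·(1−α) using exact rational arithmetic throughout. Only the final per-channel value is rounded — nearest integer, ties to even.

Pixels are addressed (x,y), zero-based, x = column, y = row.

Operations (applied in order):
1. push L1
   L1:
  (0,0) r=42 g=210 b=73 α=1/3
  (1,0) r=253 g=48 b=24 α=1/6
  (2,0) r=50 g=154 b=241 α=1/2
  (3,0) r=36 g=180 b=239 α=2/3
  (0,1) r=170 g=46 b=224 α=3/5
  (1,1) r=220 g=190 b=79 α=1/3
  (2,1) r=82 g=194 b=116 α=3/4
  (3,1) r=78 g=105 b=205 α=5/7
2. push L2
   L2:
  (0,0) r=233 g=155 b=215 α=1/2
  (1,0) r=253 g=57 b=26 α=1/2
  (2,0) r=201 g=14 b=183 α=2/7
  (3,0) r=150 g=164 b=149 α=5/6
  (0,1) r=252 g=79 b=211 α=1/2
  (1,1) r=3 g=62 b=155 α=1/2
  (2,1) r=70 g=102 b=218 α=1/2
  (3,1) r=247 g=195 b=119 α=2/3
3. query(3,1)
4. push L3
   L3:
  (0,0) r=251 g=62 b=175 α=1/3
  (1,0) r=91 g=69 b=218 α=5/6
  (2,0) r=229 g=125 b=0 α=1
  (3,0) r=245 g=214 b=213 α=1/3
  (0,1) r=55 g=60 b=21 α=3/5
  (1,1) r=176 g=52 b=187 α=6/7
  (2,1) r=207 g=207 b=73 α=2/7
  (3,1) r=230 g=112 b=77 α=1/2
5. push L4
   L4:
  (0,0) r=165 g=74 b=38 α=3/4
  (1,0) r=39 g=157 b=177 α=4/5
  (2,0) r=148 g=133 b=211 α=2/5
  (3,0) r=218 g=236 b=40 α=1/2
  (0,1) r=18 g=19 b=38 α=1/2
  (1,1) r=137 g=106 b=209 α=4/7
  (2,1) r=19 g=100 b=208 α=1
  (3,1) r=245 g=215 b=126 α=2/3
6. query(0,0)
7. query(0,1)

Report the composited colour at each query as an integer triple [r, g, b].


at x=3,y=1 over L1,L2:
+L1 (α=5/7) → [390/7, 75, 1025/7]
+L2 (α=2/3) → [3848/21, 155, 897/7]
→ [183, 155, 128]

(0,0) stack=L1,L2,L3,L4; from [0,0,0]:
+L1 (α=1/3) → [14, 70, 73/3]
+L2 (α=1/2) → [247/2, 225/2, 359/3]
+L3 (α=1/3) → [166, 287/3, 1243/9]
+L4 (α=3/4) → [661/4, 953/12, 2269/36]
rounded: [165, 79, 63]

(0,1) stack=L1,L2,L3,L4; from [0,0,0]:
L1 α=3/5: [102, 138/5, 672/5]
L2 α=1/2: [177, 533/10, 1727/10]
L3 α=3/5: [519/5, 1433/25, 2042/25]
L4 α=1/2: [609/10, 954/25, 1496/25]
→ [61, 38, 60]


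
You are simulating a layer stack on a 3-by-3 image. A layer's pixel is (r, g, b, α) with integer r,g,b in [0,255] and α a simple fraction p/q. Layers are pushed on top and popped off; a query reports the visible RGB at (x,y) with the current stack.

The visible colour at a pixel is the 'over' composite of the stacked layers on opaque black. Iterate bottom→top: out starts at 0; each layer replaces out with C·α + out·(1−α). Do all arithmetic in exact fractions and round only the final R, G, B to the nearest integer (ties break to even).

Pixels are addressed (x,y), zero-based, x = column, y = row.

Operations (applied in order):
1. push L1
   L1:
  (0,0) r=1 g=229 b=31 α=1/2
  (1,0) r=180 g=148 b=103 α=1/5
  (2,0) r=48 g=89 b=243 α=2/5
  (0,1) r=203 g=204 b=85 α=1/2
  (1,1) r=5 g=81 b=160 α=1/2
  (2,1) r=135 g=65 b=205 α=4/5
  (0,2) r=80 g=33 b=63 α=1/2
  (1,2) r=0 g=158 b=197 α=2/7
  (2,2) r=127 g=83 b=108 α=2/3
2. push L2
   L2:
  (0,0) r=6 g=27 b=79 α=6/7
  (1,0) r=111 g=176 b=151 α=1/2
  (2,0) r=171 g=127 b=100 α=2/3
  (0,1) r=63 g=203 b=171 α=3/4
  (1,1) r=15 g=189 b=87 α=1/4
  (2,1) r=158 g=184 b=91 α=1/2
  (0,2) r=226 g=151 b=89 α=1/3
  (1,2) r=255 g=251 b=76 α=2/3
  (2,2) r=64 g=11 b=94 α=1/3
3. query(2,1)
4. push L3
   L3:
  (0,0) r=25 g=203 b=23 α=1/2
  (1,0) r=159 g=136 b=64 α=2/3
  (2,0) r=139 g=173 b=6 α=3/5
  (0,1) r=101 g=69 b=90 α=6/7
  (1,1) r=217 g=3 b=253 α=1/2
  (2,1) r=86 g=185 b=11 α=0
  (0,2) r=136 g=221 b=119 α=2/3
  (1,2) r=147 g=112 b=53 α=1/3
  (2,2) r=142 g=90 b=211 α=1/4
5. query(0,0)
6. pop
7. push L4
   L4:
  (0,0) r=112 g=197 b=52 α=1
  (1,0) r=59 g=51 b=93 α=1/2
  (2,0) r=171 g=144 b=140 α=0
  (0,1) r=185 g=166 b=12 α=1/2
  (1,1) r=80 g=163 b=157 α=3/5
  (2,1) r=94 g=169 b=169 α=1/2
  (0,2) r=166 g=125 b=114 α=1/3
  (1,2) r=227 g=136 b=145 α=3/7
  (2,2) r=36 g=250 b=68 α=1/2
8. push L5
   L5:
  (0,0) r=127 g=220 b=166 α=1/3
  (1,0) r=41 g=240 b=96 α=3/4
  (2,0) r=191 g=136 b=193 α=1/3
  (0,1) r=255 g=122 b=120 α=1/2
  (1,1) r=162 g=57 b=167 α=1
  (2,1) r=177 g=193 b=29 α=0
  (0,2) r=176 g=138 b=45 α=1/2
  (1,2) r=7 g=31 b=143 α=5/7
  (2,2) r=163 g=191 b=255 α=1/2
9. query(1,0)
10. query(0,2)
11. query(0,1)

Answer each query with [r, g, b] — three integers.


at x=2,y=1 over L1,L2:
+L1 (α=4/5) → [108, 52, 164]
+L2 (α=1/2) → [133, 118, 255/2]
→ [133, 118, 128]

at x=0,y=0 over L1,L2,L3:
+L1 (α=1/2) → [1/2, 229/2, 31/2]
+L2 (α=6/7) → [73/14, 79/2, 979/14]
+L3 (α=1/2) → [423/28, 485/4, 1301/28]
rounded: [15, 121, 46]

query (1,0) [L1,L2,L4,L5] — begin 0,0,0
after L1 α=1/5: [36, 148/5, 103/5]
after L2 α=1/2: [147/2, 514/5, 429/5]
after L4 α=1/2: [265/4, 769/10, 447/5]
after L5 α=3/4: [757/16, 7969/40, 1887/20]
→ [47, 199, 94]

at x=0,y=2 over L1,L2,L4,L5:
L1 α=1/2: [40, 33/2, 63/2]
L2 α=1/3: [102, 184/3, 152/3]
L4 α=1/3: [370/3, 743/9, 646/9]
L5 α=1/2: [449/3, 1985/18, 1051/18]
= [150, 110, 58]

(0,1) stack=L1,L2,L4,L5; from [0,0,0]:
after L1 α=1/2: [203/2, 102, 85/2]
after L2 α=3/4: [581/8, 711/4, 1111/8]
after L4 α=1/2: [2061/16, 1375/8, 1207/16]
after L5 α=1/2: [6141/32, 2351/16, 3127/32]
rounded: [192, 147, 98]


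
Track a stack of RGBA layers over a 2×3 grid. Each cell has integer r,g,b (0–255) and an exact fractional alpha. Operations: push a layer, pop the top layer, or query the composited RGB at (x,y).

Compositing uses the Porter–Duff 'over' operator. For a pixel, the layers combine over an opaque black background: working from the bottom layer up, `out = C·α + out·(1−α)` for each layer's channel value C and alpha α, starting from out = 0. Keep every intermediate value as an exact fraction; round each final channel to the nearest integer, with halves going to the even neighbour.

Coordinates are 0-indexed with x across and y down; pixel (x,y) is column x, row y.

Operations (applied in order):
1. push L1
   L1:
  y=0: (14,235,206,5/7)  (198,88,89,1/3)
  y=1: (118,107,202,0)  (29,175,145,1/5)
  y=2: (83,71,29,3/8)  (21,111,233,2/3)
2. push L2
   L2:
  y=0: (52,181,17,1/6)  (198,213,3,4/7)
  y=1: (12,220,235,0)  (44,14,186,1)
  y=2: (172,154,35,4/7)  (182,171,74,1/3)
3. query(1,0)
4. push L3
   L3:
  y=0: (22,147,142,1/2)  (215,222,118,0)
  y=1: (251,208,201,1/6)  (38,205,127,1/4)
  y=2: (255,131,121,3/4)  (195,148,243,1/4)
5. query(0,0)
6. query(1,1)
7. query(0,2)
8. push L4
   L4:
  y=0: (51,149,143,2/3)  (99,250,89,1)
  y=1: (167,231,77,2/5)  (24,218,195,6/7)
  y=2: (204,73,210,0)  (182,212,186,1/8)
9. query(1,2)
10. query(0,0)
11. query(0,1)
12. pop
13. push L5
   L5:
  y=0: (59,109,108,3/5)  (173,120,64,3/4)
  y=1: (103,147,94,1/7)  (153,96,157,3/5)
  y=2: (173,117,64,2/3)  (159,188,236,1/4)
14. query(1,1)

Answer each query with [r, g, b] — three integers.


query (1,0) [L1,L2] — begin 0,0,0
after L1 α=1/3: [66, 88/3, 89/3]
after L2 α=4/7: [990/7, 940/7, 101/7]
→ [141, 134, 14]

query (0,0) [L1,L2,L3] — begin 0,0,0
L1 α=5/7: [10, 1175/7, 1030/7]
L2 α=1/6: [17, 3571/21, 5269/42]
L3 α=1/2: [39/2, 3329/21, 11233/84]
→ [20, 159, 134]

query (1,1) [L1,L2,L3] — begin 0,0,0
L1 α=1/5: [29/5, 35, 29]
L2 α=1: [44, 14, 186]
L3 α=1/4: [85/2, 247/4, 685/4]
rounded: [42, 62, 171]

query (0,2) [L1,L2,L3] — begin 0,0,0
after L1 α=3/8: [249/8, 213/8, 87/8]
after L2 α=4/7: [893/8, 5567/56, 1381/56]
after L3 α=3/4: [7013/32, 27575/224, 21709/224]
→ [219, 123, 97]

(1,2) stack=L1,L2,L3,L4; from [0,0,0]:
after L1 α=2/3: [14, 74, 466/3]
after L2 α=1/3: [70, 319/3, 1154/9]
after L3 α=1/4: [405/4, 467/4, 1883/12]
after L4 α=1/8: [3563/32, 4117/32, 15413/96]
rounded: [111, 129, 161]

query (0,0) [L1,L2,L3,L4] — begin 0,0,0
L1 α=5/7: [10, 1175/7, 1030/7]
L2 α=1/6: [17, 3571/21, 5269/42]
L3 α=1/2: [39/2, 3329/21, 11233/84]
L4 α=2/3: [81/2, 9587/63, 35257/252]
→ [40, 152, 140]

query (0,1) [L1,L2,L3,L4] — begin 0,0,0
+L1 (α=0) → [0, 0, 0]
+L2 (α=0) → [0, 0, 0]
+L3 (α=1/6) → [251/6, 104/3, 67/2]
+L4 (α=2/5) → [919/10, 566/5, 509/10]
= [92, 113, 51]

at x=1,y=1 over L1,L2,L3,L5:
+L1 (α=1/5) → [29/5, 35, 29]
+L2 (α=1) → [44, 14, 186]
+L3 (α=1/4) → [85/2, 247/4, 685/4]
+L5 (α=3/5) → [544/5, 823/10, 1627/10]
rounded: [109, 82, 163]


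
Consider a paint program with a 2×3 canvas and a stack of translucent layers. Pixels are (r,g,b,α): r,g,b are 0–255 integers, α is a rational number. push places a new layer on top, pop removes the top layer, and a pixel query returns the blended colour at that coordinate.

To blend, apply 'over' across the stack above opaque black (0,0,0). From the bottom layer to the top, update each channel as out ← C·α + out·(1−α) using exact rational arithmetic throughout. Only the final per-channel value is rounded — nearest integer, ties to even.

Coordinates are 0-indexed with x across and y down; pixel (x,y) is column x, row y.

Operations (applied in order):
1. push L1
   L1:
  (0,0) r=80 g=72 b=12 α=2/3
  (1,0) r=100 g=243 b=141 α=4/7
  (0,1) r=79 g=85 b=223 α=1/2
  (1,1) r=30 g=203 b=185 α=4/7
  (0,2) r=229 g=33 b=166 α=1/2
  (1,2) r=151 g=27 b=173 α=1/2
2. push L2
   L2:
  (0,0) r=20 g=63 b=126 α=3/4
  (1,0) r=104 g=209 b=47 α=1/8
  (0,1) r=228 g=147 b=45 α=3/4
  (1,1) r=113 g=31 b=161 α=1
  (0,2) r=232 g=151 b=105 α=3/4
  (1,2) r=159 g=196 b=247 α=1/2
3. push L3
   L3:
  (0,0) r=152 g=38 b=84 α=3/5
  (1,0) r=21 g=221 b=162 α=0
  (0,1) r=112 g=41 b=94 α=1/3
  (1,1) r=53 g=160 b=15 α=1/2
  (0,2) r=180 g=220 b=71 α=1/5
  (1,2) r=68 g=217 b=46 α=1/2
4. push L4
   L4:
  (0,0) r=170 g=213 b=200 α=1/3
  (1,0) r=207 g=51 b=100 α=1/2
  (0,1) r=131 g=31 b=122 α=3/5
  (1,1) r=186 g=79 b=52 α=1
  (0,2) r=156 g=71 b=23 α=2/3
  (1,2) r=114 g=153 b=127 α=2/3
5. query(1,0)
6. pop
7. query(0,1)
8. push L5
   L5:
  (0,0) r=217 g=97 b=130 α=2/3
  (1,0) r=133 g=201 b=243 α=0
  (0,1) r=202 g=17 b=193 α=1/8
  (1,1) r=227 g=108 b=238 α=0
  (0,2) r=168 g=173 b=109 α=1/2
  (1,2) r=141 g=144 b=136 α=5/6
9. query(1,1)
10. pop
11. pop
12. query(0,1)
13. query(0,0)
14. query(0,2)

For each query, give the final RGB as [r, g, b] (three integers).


(1,0) stack=L1,L2,L3,L4; from [0,0,0]:
+L1 (α=4/7) → [400/7, 972/7, 564/7]
+L2 (α=1/8) → [63, 1181/8, 611/8]
+L3 (α=0) → [63, 1181/8, 611/8]
+L4 (α=1/2) → [135, 1589/16, 1411/16]
= [135, 99, 88]

(0,1) stack=L1,L2,L3; from [0,0,0]:
+L1 (α=1/2) → [79/2, 85/2, 223/2]
+L2 (α=3/4) → [1447/8, 967/8, 493/8]
+L3 (α=1/3) → [1895/12, 377/4, 869/12]
= [158, 94, 72]

query (1,1) [L1,L2,L3,L5] — begin 0,0,0
+L1 (α=4/7) → [120/7, 116, 740/7]
+L2 (α=1) → [113, 31, 161]
+L3 (α=1/2) → [83, 191/2, 88]
+L5 (α=0) → [83, 191/2, 88]
→ [83, 96, 88]

(0,1) stack=L1,L2; from [0,0,0]:
L1 α=1/2: [79/2, 85/2, 223/2]
L2 α=3/4: [1447/8, 967/8, 493/8]
→ [181, 121, 62]

(0,0) stack=L1,L2; from [0,0,0]:
L1 α=2/3: [160/3, 48, 8]
L2 α=3/4: [85/3, 237/4, 193/2]
= [28, 59, 96]

at x=0,y=2 over L1,L2:
+L1 (α=1/2) → [229/2, 33/2, 83]
+L2 (α=3/4) → [1621/8, 939/8, 199/2]
= [203, 117, 100]


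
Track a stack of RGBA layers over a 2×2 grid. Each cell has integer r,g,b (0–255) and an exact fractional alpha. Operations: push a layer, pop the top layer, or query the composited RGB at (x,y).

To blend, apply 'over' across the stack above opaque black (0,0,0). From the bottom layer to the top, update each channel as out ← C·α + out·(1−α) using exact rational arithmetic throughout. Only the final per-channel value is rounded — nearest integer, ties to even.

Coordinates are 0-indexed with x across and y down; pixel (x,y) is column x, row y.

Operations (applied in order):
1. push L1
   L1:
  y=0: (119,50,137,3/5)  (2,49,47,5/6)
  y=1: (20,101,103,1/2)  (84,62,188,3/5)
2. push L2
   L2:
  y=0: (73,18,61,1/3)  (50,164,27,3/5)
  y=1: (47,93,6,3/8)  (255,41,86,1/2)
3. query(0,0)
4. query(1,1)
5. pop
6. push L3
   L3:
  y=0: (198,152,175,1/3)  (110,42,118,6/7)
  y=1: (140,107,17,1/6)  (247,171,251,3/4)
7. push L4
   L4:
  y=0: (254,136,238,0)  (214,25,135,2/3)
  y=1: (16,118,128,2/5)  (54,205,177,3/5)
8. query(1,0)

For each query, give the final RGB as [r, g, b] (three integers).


query (0,0) [L1,L2] — begin 0,0,0
+L1 (α=3/5) → [357/5, 30, 411/5]
+L2 (α=1/3) → [1079/15, 26, 1127/15]
= [72, 26, 75]

(1,1) stack=L1,L2; from [0,0,0]:
after L1 α=3/5: [252/5, 186/5, 564/5]
after L2 α=1/2: [1527/10, 391/10, 497/5]
→ [153, 39, 99]

at x=1,y=0 over L1,L3,L4:
+L1 (α=5/6) → [5/3, 245/6, 235/6]
+L3 (α=6/7) → [1985/21, 251/6, 4483/42]
+L4 (α=2/3) → [10973/63, 551/18, 15823/126]
→ [174, 31, 126]


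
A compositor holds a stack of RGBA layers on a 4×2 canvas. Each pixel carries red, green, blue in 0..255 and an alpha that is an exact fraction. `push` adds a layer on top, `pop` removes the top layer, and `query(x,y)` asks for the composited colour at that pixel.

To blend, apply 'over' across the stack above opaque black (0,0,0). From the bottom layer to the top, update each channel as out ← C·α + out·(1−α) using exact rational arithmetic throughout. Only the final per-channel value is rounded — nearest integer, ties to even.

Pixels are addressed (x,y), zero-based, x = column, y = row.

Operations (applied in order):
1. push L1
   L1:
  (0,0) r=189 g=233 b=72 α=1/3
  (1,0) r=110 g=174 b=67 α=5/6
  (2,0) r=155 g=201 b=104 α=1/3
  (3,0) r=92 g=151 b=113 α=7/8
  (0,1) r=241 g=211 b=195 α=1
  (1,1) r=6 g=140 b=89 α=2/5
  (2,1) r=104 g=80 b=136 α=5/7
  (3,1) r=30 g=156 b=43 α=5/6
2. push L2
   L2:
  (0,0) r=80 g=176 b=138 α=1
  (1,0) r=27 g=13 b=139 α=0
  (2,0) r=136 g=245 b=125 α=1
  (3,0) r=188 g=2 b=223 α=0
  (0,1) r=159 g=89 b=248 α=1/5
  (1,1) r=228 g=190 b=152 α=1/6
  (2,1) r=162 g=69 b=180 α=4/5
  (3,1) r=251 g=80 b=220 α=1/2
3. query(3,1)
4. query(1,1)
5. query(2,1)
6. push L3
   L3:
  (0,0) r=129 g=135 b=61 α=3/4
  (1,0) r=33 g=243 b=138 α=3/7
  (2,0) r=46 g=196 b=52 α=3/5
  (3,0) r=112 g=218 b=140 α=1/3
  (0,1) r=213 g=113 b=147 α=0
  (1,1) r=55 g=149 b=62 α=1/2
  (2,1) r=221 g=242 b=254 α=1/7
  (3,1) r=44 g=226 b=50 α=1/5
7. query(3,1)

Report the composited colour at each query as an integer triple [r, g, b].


at x=3,y=1 over L1,L2:
after L1 α=5/6: [25, 130, 215/6]
after L2 α=1/2: [138, 105, 1535/12]
= [138, 105, 128]

query (1,1) [L1,L2] — begin 0,0,0
after L1 α=2/5: [12/5, 56, 178/5]
after L2 α=1/6: [40, 235/3, 55]
rounded: [40, 78, 55]

query (2,1) [L1,L2] — begin 0,0,0
L1 α=5/7: [520/7, 400/7, 680/7]
L2 α=4/5: [5056/35, 2332/35, 1144/7]
= [144, 67, 163]

at x=3,y=1 over L1,L2,L3:
+L1 (α=5/6) → [25, 130, 215/6]
+L2 (α=1/2) → [138, 105, 1535/12]
+L3 (α=1/5) → [596/5, 646/5, 337/3]
→ [119, 129, 112]


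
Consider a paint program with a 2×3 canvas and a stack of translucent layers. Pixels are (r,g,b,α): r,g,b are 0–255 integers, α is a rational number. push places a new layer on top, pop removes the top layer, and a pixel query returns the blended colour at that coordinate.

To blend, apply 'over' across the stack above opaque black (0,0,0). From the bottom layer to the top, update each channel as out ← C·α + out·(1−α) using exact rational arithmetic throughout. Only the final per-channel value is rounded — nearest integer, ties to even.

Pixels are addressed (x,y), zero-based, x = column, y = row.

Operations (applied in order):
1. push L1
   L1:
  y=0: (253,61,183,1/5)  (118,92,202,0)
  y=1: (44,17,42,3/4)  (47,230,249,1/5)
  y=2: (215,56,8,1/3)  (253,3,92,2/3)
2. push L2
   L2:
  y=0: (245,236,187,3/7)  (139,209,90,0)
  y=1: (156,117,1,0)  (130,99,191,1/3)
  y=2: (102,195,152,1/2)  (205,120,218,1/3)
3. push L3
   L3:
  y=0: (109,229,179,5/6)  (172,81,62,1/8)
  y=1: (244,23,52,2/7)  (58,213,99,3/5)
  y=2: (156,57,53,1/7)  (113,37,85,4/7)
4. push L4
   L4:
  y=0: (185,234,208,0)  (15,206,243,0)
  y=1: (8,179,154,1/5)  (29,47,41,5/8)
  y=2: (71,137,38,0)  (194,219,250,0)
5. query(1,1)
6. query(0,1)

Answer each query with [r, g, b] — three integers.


query (1,1) [L1,L2,L3,L4] — begin 0,0,0
+L1 (α=1/5) → [47/5, 46, 249/5]
+L2 (α=1/3) → [248/5, 191/3, 1453/15]
+L3 (α=3/5) → [1366/25, 2299/15, 7361/75]
+L4 (α=5/8) → [7723/200, 1737/20, 6243/100]
→ [39, 87, 62]

at x=0,y=1 over L1,L2,L3,L4:
+L1 (α=3/4) → [33, 51/4, 63/2]
+L2 (α=0) → [33, 51/4, 63/2]
+L3 (α=2/7) → [653/7, 439/28, 523/14]
+L4 (α=1/5) → [2668/35, 1692/35, 2124/35]
→ [76, 48, 61]


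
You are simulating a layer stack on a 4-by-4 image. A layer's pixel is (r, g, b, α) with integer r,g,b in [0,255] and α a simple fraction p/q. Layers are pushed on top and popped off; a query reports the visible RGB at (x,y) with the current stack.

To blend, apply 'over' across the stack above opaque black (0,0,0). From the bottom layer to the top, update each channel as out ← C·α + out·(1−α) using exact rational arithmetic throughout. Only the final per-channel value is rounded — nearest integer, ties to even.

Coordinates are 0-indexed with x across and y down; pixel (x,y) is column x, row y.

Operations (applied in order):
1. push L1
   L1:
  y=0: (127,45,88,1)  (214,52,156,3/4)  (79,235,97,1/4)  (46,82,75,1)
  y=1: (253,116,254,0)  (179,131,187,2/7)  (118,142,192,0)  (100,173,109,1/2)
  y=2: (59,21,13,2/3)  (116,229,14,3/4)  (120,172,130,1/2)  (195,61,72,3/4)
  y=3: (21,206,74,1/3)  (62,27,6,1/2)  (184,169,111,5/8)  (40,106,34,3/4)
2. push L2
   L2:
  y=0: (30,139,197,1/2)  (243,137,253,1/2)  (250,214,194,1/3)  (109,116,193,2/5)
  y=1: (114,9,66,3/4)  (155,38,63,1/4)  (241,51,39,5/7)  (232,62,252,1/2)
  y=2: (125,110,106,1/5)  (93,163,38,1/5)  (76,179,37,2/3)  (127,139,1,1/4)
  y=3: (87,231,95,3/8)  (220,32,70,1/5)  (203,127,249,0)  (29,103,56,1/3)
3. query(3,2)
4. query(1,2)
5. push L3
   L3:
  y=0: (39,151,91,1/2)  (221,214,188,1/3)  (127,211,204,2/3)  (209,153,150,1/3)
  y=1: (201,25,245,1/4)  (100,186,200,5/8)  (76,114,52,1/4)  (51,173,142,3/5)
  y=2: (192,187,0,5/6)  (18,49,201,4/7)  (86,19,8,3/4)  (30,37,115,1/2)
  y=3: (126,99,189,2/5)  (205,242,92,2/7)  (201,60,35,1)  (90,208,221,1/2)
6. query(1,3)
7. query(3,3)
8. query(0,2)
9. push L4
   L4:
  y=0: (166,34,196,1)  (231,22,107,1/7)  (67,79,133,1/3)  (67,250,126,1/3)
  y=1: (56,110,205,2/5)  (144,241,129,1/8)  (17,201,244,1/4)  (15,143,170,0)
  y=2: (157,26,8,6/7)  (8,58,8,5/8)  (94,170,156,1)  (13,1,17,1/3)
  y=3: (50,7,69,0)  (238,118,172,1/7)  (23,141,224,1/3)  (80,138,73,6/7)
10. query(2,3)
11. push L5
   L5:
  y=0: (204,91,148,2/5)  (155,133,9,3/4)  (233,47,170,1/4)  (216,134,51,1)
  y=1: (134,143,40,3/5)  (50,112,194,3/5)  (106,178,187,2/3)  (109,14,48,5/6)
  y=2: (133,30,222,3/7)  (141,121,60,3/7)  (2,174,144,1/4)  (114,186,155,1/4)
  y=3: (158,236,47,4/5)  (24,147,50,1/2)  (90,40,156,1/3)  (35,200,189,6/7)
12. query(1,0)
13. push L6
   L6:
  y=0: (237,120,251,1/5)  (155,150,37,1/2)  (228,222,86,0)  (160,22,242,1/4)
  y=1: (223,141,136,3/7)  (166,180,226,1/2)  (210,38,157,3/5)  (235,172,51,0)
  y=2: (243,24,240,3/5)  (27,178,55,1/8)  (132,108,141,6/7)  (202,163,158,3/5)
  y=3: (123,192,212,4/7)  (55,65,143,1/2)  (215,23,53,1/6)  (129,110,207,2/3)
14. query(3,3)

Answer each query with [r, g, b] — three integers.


query (3,2) [L1,L2] — begin 0,0,0
+L1 (α=3/4) → [585/4, 183/4, 54]
+L2 (α=1/4) → [2263/16, 1105/16, 163/4]
→ [141, 69, 41]

query (1,2) [L1,L2] — begin 0,0,0
after L1 α=3/4: [87, 687/4, 21/2]
after L2 α=1/5: [441/5, 170, 16]
= [88, 170, 16]

query (1,3) [L1,L2,L3] — begin 0,0,0
L1 α=1/2: [31, 27/2, 3]
L2 α=1/5: [344/5, 86/5, 82/5]
L3 α=2/7: [754/7, 570/7, 38]
rounded: [108, 81, 38]

(3,3) stack=L1,L2,L3; from [0,0,0]:
L1 α=3/4: [30, 159/2, 51/2]
L2 α=1/3: [89/3, 262/3, 107/3]
L3 α=1/2: [359/6, 443/3, 385/3]
rounded: [60, 148, 128]

query (0,2) [L1,L2,L3] — begin 0,0,0
L1 α=2/3: [118/3, 14, 26/3]
L2 α=1/5: [847/15, 166/5, 422/15]
L3 α=5/6: [15247/90, 4841/30, 211/45]
→ [169, 161, 5]

query (2,3) [L1,L2,L3,L4] — begin 0,0,0
+L1 (α=5/8) → [115, 845/8, 555/8]
+L2 (α=0) → [115, 845/8, 555/8]
+L3 (α=1) → [201, 60, 35]
+L4 (α=1/3) → [425/3, 87, 98]
rounded: [142, 87, 98]

query (1,0) [L1,L2,L3,L4,L5] — begin 0,0,0
+L1 (α=3/4) → [321/2, 39, 117]
+L2 (α=1/2) → [807/4, 88, 185]
+L3 (α=1/3) → [1249/6, 130, 186]
+L4 (α=1/7) → [1480/7, 802/7, 1223/7]
+L5 (α=3/4) → [4735/28, 3595/28, 353/7]
→ [169, 128, 50]

at x=3,y=3 over L1,L2,L3,L4,L5,L6:
after L1 α=3/4: [30, 159/2, 51/2]
after L2 α=1/3: [89/3, 262/3, 107/3]
after L3 α=1/2: [359/6, 443/3, 385/3]
after L4 α=6/7: [3239/42, 2927/21, 1699/21]
after L5 α=6/7: [12059/294, 28127/147, 25513/147]
after L6 α=2/3: [87911/882, 60467/441, 86371/441]
rounded: [100, 137, 196]


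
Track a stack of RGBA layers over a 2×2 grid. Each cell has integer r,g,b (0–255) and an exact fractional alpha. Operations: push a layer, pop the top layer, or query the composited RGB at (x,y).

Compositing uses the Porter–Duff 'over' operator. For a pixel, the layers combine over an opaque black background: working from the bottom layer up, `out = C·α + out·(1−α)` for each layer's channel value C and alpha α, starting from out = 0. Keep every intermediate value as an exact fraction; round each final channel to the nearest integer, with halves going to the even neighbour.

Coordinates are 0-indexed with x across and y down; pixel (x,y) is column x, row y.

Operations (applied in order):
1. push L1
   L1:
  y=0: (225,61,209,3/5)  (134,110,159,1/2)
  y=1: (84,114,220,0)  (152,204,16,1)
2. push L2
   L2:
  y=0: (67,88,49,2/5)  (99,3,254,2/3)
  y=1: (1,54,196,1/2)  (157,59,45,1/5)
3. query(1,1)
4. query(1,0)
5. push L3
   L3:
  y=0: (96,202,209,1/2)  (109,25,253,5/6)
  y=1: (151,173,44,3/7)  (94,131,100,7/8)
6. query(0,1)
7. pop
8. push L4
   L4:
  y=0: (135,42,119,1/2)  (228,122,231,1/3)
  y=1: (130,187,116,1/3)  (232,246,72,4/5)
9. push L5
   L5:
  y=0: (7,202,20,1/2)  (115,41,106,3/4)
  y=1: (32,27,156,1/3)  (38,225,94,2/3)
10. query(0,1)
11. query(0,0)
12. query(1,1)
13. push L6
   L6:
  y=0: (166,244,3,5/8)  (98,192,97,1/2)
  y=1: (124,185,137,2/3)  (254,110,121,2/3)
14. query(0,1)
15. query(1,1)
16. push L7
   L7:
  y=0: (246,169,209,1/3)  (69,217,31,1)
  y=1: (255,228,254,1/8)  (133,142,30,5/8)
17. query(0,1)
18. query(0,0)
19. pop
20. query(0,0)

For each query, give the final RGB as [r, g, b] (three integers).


query (1,1) [L1,L2] — begin 0,0,0
+L1 (α=1) → [152, 204, 16]
+L2 (α=1/5) → [153, 175, 109/5]
→ [153, 175, 22]

at x=1,y=0 over L1,L2:
+L1 (α=1/2) → [67, 55, 159/2]
+L2 (α=2/3) → [265/3, 61/3, 1175/6]
→ [88, 20, 196]

at x=0,y=1 over L1,L2,L3:
after L1 α=0: [0, 0, 0]
after L2 α=1/2: [1/2, 27, 98]
after L3 α=3/7: [65, 627/7, 524/7]
= [65, 90, 75]

at x=0,y=1 over L1,L2,L4,L5:
L1 α=0: [0, 0, 0]
L2 α=1/2: [1/2, 27, 98]
L4 α=1/3: [131/3, 241/3, 104]
L5 α=1/3: [358/9, 563/9, 364/3]
→ [40, 63, 121]

(0,0) stack=L1,L2,L4,L5; from [0,0,0]:
+L1 (α=3/5) → [135, 183/5, 627/5]
+L2 (α=2/5) → [539/5, 1429/25, 2371/25]
+L4 (α=1/2) → [607/5, 2479/50, 2673/25]
+L5 (α=1/2) → [321/5, 12579/100, 3173/50]
= [64, 126, 63]

(1,1) stack=L1,L2,L4,L5; from [0,0,0]:
after L1 α=1: [152, 204, 16]
after L2 α=1/5: [153, 175, 109/5]
after L4 α=4/5: [1081/5, 1159/5, 1549/25]
after L5 α=2/3: [487/5, 3409/15, 2083/25]
rounded: [97, 227, 83]

at x=0,y=1 over L1,L2,L4,L5,L6:
L1 α=0: [0, 0, 0]
L2 α=1/2: [1/2, 27, 98]
L4 α=1/3: [131/3, 241/3, 104]
L5 α=1/3: [358/9, 563/9, 364/3]
L6 α=2/3: [2590/27, 3893/27, 1186/9]
rounded: [96, 144, 132]

query (1,1) [L1,L2,L4,L5,L6] — begin 0,0,0
+L1 (α=1) → [152, 204, 16]
+L2 (α=1/5) → [153, 175, 109/5]
+L4 (α=4/5) → [1081/5, 1159/5, 1549/25]
+L5 (α=2/3) → [487/5, 3409/15, 2083/25]
+L6 (α=2/3) → [1009/5, 6709/45, 2711/25]
→ [202, 149, 108]

(0,1) stack=L1,L2,L4,L5,L6,L7; from [0,0,0]:
L1 α=0: [0, 0, 0]
L2 α=1/2: [1/2, 27, 98]
L4 α=1/3: [131/3, 241/3, 104]
L5 α=1/3: [358/9, 563/9, 364/3]
L6 α=2/3: [2590/27, 3893/27, 1186/9]
L7 α=1/8: [25015/216, 33407/216, 2647/18]
rounded: [116, 155, 147]

at x=0,y=0 over L1,L2,L4,L5,L6,L7:
after L1 α=3/5: [135, 183/5, 627/5]
after L2 α=2/5: [539/5, 1429/25, 2371/25]
after L4 α=1/2: [607/5, 2479/50, 2673/25]
after L5 α=1/2: [321/5, 12579/100, 3173/50]
after L6 α=5/8: [5113/40, 159737/800, 10269/400]
after L7 α=1/3: [10033/60, 75779/400, 52069/600]
rounded: [167, 189, 87]

query (0,0) [L1,L2,L4,L5,L6] — begin 0,0,0
after L1 α=3/5: [135, 183/5, 627/5]
after L2 α=2/5: [539/5, 1429/25, 2371/25]
after L4 α=1/2: [607/5, 2479/50, 2673/25]
after L5 α=1/2: [321/5, 12579/100, 3173/50]
after L6 α=5/8: [5113/40, 159737/800, 10269/400]
= [128, 200, 26]


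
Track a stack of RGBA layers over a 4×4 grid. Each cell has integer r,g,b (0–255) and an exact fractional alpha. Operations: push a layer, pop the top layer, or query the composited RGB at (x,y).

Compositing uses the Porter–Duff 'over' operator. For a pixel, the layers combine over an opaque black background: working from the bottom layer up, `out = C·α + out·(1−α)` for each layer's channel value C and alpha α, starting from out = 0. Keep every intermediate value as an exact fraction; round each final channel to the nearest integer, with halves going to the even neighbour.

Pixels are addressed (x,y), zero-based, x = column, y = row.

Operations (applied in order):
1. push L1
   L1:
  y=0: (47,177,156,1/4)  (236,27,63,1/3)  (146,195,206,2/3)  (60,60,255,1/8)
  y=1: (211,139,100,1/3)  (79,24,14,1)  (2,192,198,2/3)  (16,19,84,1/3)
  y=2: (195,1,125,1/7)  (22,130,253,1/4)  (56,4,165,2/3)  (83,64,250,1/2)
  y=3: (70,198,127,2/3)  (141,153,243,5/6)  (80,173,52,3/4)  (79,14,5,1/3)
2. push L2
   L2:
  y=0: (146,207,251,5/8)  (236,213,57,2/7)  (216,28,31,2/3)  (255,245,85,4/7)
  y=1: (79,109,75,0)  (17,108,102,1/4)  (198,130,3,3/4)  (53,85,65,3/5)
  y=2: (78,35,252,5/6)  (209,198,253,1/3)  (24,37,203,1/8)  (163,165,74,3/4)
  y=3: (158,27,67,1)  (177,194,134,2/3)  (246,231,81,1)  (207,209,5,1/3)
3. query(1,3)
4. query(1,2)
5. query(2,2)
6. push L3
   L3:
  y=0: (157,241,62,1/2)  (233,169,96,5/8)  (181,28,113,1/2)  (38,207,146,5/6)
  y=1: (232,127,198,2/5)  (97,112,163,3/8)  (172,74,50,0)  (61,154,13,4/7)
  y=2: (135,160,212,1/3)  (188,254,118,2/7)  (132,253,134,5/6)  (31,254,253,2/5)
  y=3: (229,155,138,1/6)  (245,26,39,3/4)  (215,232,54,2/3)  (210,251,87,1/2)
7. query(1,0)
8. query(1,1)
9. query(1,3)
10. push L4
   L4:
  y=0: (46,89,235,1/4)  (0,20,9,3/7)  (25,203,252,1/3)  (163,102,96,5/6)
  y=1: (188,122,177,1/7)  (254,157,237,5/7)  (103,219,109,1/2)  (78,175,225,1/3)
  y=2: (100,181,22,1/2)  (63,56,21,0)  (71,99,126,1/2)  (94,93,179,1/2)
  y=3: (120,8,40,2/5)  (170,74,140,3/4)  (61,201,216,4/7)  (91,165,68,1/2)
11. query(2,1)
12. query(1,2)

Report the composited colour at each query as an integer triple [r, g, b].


at x=1,y=3 over L1,L2:
after L1 α=5/6: [235/2, 255/2, 405/2]
after L2 α=2/3: [943/6, 1031/6, 941/6]
rounded: [157, 172, 157]

at x=1,y=2 over L1,L2:
after L1 α=1/4: [11/2, 65/2, 253/4]
after L2 α=1/3: [220/3, 263/3, 253/2]
= [73, 88, 126]

(2,2) stack=L1,L2; from [0,0,0]:
after L1 α=2/3: [112/3, 8/3, 110]
after L2 α=1/8: [107/3, 167/24, 973/8]
→ [36, 7, 122]

(1,0) stack=L1,L2,L3; from [0,0,0]:
L1 α=1/3: [236/3, 9, 21]
L2 α=2/7: [2596/21, 471/7, 219/7]
L3 α=5/8: [10751/56, 916/7, 4017/56]
→ [192, 131, 72]

(1,1) stack=L1,L2,L3; from [0,0,0]:
after L1 α=1: [79, 24, 14]
after L2 α=1/4: [127/2, 45, 36]
after L3 α=3/8: [1217/16, 561/8, 669/8]
→ [76, 70, 84]

(1,3) stack=L1,L2,L3; from [0,0,0]:
+L1 (α=5/6) → [235/2, 255/2, 405/2]
+L2 (α=2/3) → [943/6, 1031/6, 941/6]
+L3 (α=3/4) → [5353/24, 1499/24, 1643/24]
→ [223, 62, 68]

at x=2,y=1 over L1,L2,L3,L4:
L1 α=2/3: [4/3, 128, 132]
L2 α=3/4: [893/6, 259/2, 141/4]
L3 α=0: [893/6, 259/2, 141/4]
L4 α=1/2: [1511/12, 697/4, 577/8]
→ [126, 174, 72]

query (1,2) [L1,L2,L3,L4] — begin 0,0,0
after L1 α=1/4: [11/2, 65/2, 253/4]
after L2 α=1/3: [220/3, 263/3, 253/2]
after L3 α=2/7: [2228/21, 2839/21, 1737/14]
after L4 α=0: [2228/21, 2839/21, 1737/14]
= [106, 135, 124]


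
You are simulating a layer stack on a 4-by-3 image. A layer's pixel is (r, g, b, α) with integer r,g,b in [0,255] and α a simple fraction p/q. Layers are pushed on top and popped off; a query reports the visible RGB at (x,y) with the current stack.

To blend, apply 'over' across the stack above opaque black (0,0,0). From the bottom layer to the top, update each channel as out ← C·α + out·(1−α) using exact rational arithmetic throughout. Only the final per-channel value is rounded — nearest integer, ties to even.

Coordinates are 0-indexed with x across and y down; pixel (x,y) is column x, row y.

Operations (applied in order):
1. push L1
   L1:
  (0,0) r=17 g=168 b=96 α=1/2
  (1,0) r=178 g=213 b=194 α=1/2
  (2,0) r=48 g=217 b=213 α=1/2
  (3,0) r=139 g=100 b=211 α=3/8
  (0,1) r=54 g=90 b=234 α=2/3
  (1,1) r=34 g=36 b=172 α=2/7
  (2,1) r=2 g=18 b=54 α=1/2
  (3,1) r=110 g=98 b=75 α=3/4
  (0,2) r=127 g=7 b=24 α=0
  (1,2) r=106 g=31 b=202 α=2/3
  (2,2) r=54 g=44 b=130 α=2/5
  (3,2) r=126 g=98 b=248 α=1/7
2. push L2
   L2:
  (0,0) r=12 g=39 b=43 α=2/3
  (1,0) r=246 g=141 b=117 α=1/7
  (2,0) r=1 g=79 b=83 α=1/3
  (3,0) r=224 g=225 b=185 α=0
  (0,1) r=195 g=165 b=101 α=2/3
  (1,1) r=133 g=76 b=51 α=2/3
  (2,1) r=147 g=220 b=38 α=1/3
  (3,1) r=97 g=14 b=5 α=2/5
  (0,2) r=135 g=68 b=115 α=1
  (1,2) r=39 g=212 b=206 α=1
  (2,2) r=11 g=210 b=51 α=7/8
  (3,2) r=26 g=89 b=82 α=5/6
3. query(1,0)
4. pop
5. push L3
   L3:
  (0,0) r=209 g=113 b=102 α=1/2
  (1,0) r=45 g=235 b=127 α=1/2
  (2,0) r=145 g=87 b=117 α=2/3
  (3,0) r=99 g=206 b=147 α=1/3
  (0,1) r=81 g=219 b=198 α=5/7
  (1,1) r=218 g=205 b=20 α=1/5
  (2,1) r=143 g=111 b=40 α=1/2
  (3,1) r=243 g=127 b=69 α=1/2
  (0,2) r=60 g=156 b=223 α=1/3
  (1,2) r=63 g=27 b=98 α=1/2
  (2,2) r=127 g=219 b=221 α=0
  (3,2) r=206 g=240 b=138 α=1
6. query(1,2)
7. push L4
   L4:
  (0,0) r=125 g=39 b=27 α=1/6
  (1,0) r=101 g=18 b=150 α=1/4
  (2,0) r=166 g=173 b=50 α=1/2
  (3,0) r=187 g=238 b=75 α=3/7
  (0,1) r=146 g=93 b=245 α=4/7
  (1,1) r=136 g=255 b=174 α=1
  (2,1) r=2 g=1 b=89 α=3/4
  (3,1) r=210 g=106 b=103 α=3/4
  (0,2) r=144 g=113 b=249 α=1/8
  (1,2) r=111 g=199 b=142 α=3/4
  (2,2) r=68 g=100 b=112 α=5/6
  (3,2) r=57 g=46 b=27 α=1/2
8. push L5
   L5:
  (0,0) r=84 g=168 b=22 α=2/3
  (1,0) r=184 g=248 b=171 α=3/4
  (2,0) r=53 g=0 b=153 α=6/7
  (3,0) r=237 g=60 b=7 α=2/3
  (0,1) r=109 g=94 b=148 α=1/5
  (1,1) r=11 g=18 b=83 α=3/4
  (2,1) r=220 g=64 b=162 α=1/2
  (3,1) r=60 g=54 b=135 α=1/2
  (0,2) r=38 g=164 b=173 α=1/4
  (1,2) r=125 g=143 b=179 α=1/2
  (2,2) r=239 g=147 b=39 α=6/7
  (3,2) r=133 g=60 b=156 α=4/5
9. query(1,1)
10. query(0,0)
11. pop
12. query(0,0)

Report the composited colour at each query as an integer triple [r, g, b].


(1,0) stack=L1,L2; from [0,0,0]:
+L1 (α=1/2) → [89, 213/2, 97]
+L2 (α=1/7) → [780/7, 780/7, 699/7]
→ [111, 111, 100]

at x=1,y=2 over L1,L3:
after L1 α=2/3: [212/3, 62/3, 404/3]
after L3 α=1/2: [401/6, 143/6, 349/3]
rounded: [67, 24, 116]

query (1,1) [L1,L3,L4,L5] — begin 0,0,0
+L1 (α=2/7) → [68/7, 72/7, 344/7]
+L3 (α=1/5) → [1798/35, 1723/35, 1516/35]
+L4 (α=1) → [136, 255, 174]
+L5 (α=3/4) → [169/4, 309/4, 423/4]
rounded: [42, 77, 106]

query (0,0) [L1,L3,L4,L5] — begin 0,0,0
+L1 (α=1/2) → [17/2, 84, 48]
+L3 (α=1/2) → [435/4, 197/2, 75]
+L4 (α=1/6) → [2675/24, 1063/12, 67]
+L5 (α=2/3) → [6707/72, 5095/36, 37]
rounded: [93, 142, 37]

(0,0) stack=L1,L3,L4; from [0,0,0]:
after L1 α=1/2: [17/2, 84, 48]
after L3 α=1/2: [435/4, 197/2, 75]
after L4 α=1/6: [2675/24, 1063/12, 67]
rounded: [111, 89, 67]


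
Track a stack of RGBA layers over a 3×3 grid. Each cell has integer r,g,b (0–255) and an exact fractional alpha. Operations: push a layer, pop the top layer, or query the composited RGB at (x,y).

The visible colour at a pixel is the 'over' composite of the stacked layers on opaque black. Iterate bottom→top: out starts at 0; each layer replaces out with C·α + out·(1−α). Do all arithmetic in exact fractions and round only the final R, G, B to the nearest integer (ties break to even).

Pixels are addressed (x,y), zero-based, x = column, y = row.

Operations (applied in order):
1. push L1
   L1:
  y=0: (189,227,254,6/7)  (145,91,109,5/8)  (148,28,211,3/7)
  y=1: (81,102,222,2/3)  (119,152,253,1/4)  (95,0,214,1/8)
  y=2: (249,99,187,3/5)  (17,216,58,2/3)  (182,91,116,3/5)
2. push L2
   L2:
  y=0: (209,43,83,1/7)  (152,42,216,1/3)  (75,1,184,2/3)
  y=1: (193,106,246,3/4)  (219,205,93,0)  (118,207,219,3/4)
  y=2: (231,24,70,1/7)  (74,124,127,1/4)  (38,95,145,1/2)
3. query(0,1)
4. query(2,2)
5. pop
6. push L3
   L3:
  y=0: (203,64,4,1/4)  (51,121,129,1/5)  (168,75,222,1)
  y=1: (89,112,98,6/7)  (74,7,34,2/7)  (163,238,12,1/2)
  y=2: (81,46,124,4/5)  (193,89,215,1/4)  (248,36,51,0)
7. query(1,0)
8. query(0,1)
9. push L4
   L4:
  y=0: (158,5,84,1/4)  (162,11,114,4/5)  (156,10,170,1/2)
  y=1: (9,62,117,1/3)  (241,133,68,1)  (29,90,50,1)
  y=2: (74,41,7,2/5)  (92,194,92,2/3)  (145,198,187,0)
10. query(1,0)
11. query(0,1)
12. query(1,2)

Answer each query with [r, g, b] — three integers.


query (0,1) [L1,L2] — begin 0,0,0
+L1 (α=2/3) → [54, 68, 148]
+L2 (α=3/4) → [633/4, 193/2, 443/2]
→ [158, 96, 222]

query (2,2) [L1,L2] — begin 0,0,0
+L1 (α=3/5) → [546/5, 273/5, 348/5]
+L2 (α=1/2) → [368/5, 374/5, 1073/10]
= [74, 75, 107]

query (1,0) [L1,L3] — begin 0,0,0
after L1 α=5/8: [725/8, 455/8, 545/8]
after L3 α=1/5: [827/10, 697/10, 803/10]
rounded: [83, 70, 80]

at x=0,y=1 over L1,L3:
after L1 α=2/3: [54, 68, 148]
after L3 α=6/7: [84, 740/7, 736/7]
→ [84, 106, 105]

query (1,0) [L1,L3,L4] — begin 0,0,0
L1 α=5/8: [725/8, 455/8, 545/8]
L3 α=1/5: [827/10, 697/10, 803/10]
L4 α=4/5: [7307/50, 1137/50, 5363/50]
= [146, 23, 107]

at x=0,y=1 over L1,L3,L4:
L1 α=2/3: [54, 68, 148]
L3 α=6/7: [84, 740/7, 736/7]
L4 α=1/3: [59, 638/7, 2291/21]
rounded: [59, 91, 109]

(1,2) stack=L1,L3,L4; from [0,0,0]:
after L1 α=2/3: [34/3, 144, 116/3]
after L3 α=1/4: [227/4, 521/4, 331/4]
after L4 α=2/3: [321/4, 691/4, 1067/12]
rounded: [80, 173, 89]


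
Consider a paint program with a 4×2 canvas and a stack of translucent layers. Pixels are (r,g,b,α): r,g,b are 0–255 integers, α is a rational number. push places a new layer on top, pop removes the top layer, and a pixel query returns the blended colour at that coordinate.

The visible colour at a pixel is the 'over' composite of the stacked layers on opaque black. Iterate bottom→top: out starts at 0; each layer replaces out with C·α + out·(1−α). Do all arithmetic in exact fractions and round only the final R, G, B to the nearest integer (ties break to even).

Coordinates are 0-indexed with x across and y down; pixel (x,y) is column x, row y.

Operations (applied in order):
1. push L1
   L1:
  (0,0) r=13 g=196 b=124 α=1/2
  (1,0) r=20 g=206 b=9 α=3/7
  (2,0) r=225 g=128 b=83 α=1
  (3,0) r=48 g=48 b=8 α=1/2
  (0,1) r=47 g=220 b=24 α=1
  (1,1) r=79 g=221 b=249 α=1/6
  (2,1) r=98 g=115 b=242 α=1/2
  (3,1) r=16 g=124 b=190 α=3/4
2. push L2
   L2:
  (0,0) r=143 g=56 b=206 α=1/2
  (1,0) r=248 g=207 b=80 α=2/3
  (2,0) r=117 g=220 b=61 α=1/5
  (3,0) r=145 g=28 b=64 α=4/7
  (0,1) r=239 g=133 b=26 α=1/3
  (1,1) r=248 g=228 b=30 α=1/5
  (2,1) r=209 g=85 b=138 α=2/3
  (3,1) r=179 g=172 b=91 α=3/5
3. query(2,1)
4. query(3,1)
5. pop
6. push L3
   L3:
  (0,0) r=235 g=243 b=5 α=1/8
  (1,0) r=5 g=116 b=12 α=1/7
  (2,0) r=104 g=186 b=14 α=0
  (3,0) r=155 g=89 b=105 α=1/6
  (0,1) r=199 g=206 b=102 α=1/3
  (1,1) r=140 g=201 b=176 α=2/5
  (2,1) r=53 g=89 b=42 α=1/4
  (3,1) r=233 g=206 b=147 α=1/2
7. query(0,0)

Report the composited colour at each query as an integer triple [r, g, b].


at x=2,y=1 over L1,L2:
after L1 α=1/2: [49, 115/2, 121]
after L2 α=2/3: [467/3, 455/6, 397/3]
= [156, 76, 132]

(3,1) stack=L1,L2; from [0,0,0]:
after L1 α=3/4: [12, 93, 285/2]
after L2 α=3/5: [561/5, 702/5, 558/5]
= [112, 140, 112]

at x=0,y=0 over L1,L3:
+L1 (α=1/2) → [13/2, 98, 62]
+L3 (α=1/8) → [561/16, 929/8, 439/8]
→ [35, 116, 55]


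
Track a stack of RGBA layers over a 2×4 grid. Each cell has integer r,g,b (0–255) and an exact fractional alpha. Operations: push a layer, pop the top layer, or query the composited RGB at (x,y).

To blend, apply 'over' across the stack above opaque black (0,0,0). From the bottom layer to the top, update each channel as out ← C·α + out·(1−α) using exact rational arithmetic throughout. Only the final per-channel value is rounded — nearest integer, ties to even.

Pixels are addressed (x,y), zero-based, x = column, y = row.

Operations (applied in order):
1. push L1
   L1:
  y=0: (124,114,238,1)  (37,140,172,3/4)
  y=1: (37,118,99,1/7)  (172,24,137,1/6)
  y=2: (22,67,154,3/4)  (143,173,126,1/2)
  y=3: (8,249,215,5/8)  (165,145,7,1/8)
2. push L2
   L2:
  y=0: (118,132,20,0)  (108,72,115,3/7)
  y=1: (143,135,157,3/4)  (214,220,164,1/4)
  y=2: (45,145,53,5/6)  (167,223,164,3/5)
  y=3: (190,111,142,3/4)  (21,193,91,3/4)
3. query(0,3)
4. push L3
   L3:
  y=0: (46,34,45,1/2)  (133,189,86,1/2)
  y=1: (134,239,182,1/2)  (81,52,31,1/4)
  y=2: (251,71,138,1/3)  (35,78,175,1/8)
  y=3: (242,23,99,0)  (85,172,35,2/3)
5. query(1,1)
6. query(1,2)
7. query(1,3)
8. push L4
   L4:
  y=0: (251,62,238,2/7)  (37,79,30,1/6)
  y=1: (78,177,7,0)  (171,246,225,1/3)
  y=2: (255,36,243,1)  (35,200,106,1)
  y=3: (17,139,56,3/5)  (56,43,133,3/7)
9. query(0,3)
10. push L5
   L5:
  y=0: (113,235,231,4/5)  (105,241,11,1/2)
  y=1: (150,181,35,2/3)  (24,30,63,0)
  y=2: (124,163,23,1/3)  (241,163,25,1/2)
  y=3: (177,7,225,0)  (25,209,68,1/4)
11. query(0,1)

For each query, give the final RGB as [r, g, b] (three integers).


(0,3) stack=L1,L2; from [0,0,0]:
after L1 α=5/8: [5, 1245/8, 1075/8]
after L2 α=3/4: [575/4, 3909/32, 4483/32]
rounded: [144, 122, 140]

query (1,1) [L1,L2,L3] — begin 0,0,0
L1 α=1/6: [86/3, 4, 137/6]
L2 α=1/4: [75, 58, 465/8]
L3 α=1/4: [153/2, 113/2, 1643/32]
→ [76, 56, 51]

query (1,2) [L1,L2,L3] — begin 0,0,0
L1 α=1/2: [143/2, 173/2, 63]
L2 α=3/5: [644/5, 842/5, 618/5]
L3 α=1/8: [4683/40, 1571/10, 5201/40]
→ [117, 157, 130]

query (1,3) [L1,L2,L3] — begin 0,0,0
+L1 (α=1/8) → [165/8, 145/8, 7/8]
+L2 (α=3/4) → [669/32, 4777/32, 2191/32]
+L3 (α=2/3) → [6109/96, 15785/96, 1477/32]
rounded: [64, 164, 46]

at x=0,y=3 over L1,L2,L3,L4:
+L1 (α=5/8) → [5, 1245/8, 1075/8]
+L2 (α=3/4) → [575/4, 3909/32, 4483/32]
+L3 (α=0) → [575/4, 3909/32, 4483/32]
+L4 (α=3/5) → [677/10, 10581/80, 7171/80]
→ [68, 132, 90]

query (0,1) [L1,L2,L3,L4,L5] — begin 0,0,0
L1 α=1/7: [37/7, 118/7, 99/7]
L2 α=3/4: [760/7, 2953/28, 849/7]
L3 α=1/2: [849/7, 9645/56, 2123/14]
L4 α=0: [849/7, 9645/56, 2123/14]
L5 α=2/3: [983/7, 29917/168, 3103/42]
→ [140, 178, 74]


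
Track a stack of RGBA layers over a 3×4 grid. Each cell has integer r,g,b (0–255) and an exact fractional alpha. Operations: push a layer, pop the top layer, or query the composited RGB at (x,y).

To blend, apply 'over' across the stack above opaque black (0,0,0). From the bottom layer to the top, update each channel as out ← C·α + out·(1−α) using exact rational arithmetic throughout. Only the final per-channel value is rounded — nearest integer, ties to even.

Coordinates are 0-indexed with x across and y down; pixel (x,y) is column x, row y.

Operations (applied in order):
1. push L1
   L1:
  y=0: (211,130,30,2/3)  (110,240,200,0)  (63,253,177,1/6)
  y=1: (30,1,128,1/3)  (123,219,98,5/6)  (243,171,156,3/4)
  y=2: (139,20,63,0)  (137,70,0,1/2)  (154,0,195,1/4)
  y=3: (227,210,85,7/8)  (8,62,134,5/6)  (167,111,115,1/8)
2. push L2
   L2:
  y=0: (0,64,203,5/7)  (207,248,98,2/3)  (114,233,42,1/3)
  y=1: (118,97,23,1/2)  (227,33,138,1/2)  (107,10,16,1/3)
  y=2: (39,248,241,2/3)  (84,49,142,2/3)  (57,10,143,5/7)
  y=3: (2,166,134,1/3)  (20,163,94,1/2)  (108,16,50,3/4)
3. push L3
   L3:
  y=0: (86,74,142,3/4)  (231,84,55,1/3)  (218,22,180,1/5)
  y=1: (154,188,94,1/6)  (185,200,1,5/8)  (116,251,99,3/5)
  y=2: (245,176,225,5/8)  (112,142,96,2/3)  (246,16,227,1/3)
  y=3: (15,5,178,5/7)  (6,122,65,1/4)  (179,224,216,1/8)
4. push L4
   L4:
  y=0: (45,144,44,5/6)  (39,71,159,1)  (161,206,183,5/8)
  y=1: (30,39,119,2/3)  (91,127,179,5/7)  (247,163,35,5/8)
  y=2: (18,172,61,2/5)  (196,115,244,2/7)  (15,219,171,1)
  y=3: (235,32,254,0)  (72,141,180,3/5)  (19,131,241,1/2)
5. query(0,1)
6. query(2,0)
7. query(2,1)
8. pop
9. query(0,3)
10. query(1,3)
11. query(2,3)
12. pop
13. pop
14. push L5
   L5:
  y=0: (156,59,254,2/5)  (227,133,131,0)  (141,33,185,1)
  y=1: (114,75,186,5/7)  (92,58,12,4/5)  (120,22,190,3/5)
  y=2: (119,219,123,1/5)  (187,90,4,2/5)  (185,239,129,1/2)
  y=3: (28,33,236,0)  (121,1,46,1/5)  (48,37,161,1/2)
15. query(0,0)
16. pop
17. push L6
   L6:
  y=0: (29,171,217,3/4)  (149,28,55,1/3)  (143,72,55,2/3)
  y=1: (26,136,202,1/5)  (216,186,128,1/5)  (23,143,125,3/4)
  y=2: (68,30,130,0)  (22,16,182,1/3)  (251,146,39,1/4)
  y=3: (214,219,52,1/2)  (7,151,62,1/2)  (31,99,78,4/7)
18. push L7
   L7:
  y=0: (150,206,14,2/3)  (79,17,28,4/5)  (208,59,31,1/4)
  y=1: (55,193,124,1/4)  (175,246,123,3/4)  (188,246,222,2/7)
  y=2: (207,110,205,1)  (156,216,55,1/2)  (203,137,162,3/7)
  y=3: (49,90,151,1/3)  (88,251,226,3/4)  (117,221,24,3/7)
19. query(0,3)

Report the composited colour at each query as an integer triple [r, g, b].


at x=0,y=1 over L1,L2,L3,L4:
after L1 α=1/3: [10, 1/3, 128/3]
after L2 α=1/2: [64, 146/3, 197/6]
after L3 α=1/6: [79, 647/9, 1549/36]
after L4 α=2/3: [139/3, 1349/27, 10117/108]
rounded: [46, 50, 94]

(2,0) stack=L1,L2,L3,L4; from [0,0,0]:
+L1 (α=1/6) → [21/2, 253/6, 59/2]
+L2 (α=1/3) → [45, 952/9, 101/3]
+L3 (α=1/5) → [398/5, 4006/45, 944/15]
+L4 (α=5/8) → [5219/40, 2432/15, 5519/40]
rounded: [130, 162, 138]

at x=2,y=1 over L1,L2,L3,L4:
+L1 (α=3/4) → [729/4, 513/4, 117]
+L2 (α=1/3) → [943/6, 533/6, 250/3]
+L3 (α=3/5) → [1987/15, 2792/15, 1391/15]
+L4 (α=5/8) → [4081/20, 6867/40, 1133/20]
→ [204, 172, 57]

(0,3) stack=L1,L2,L3; from [0,0,0]:
L1 α=7/8: [1589/8, 735/4, 595/8]
L2 α=1/3: [1597/12, 1067/6, 377/4]
L3 α=5/7: [2047/42, 1142/21, 2157/14]
= [49, 54, 154]

at x=1,y=3 over L1,L2,L3:
L1 α=5/6: [20/3, 155/3, 335/3]
L2 α=1/2: [40/3, 322/3, 617/6]
L3 α=1/4: [23/2, 111, 747/8]
= [12, 111, 93]

(2,3) stack=L1,L2,L3; from [0,0,0]:
L1 α=1/8: [167/8, 111/8, 115/8]
L2 α=3/4: [2759/32, 495/32, 1315/32]
L3 α=1/8: [25041/256, 10633/256, 16117/256]
→ [98, 42, 63]

(0,0) stack=L1,L5; from [0,0,0]:
L1 α=2/3: [422/3, 260/3, 20]
L5 α=2/5: [734/5, 378/5, 568/5]
→ [147, 76, 114]

(0,3) stack=L1,L6,L7; from [0,0,0]:
+L1 (α=7/8) → [1589/8, 735/4, 595/8]
+L6 (α=1/2) → [3301/16, 1611/8, 1011/16]
+L7 (α=1/3) → [1231/8, 657/4, 2219/24]
rounded: [154, 164, 92]
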